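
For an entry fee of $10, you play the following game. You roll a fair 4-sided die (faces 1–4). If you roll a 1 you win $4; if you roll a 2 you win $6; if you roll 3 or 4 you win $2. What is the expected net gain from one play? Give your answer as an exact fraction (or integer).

E[payout] = (1/2)·2 + (1/4)·4 + (1/4)·6 = 7/2
Expected profit = 7/2 − 10 = -13/2

-13/2 dollars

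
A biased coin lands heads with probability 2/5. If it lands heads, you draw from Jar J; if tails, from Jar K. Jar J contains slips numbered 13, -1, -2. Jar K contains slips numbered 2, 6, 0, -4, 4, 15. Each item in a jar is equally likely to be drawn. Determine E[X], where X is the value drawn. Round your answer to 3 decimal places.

3.633

E[X | Jar J] = (13 − 1 − 2)/3 = 10/3
E[X | Jar K] = (2 + 6 + 0 − 4 + 4 + 15)/6 = 23/6
E[X] = (2/5)·10/3 + (3/5)·23/6 = 109/30 ≈ 3.633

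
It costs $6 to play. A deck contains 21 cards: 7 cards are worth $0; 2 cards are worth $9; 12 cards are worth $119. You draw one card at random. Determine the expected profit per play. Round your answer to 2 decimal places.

$62.86

E[payout] = (7/21)·0 + (2/21)·9 + (12/21)·119 = 482/7
Expected profit = 482/7 − 6 = 440/7 ≈ $62.86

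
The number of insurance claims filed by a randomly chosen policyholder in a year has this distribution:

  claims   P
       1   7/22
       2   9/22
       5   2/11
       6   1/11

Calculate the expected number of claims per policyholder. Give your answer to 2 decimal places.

2.59

E[X] = (7/22)·1 + (9/22)·2 + (2/11)·5 + (1/11)·6
     = 57/22 ≈ 2.59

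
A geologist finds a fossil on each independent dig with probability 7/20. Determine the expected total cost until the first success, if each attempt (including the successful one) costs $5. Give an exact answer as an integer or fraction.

100/7 dollars

E[#attempts] = 1/p = 20/7; E[cost] = 5·20/7 = 100/7.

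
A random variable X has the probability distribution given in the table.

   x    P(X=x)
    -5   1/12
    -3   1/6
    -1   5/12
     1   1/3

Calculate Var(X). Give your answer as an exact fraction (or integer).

E[X] = (1/12)·(-5) + (1/6)·(-3) + (5/12)·(-1) + (1/3)·1 = -1
E[X²] = (1/12)·25 + (1/6)·9 + (5/12)·1 + (1/3)·1 = 13/3
Var(X) = 13/3 − (-1)² = 10/3

10/3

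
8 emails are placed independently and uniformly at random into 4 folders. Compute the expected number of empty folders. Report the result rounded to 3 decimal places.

0.400

Let Xⱼ=1 if folder j is empty. P(Xⱼ=1) = ((4-1)/4)^8 = 6561/65536.
By linearity, E[#empty] = 4·6561/65536 = 6561/16384.
≈ 0.400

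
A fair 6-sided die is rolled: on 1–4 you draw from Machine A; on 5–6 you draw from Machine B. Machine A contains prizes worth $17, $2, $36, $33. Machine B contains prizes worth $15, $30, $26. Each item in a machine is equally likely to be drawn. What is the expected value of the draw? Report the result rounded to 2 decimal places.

$22.56

E[X | Machine A] = (17 + 2 + 36 + 33)/4 = 22
E[X | Machine B] = (15 + 30 + 26)/3 = 71/3
E[X] = (2/3)·22 + (1/3)·71/3 = 203/9 ≈ 22.56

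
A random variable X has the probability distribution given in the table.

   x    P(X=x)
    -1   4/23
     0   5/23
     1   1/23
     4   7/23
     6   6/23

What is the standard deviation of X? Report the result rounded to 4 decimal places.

2.7284

E[X] = 61/23, E[X²] = 333/23
Var(X) = E[X²] − (E[X])² = 333/23 − 3721/529 = 3938/529
SD(X) = √(3938/529) ≈ 2.7284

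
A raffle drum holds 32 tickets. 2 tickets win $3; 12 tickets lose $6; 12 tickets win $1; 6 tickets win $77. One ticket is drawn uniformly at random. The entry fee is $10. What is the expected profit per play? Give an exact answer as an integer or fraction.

E[payout] = (2/32)·3 + (12/32)·(-6) + (12/32)·1 + (6/32)·77 = 51/4
Expected profit = 51/4 − 10 = 11/4

11/4 dollars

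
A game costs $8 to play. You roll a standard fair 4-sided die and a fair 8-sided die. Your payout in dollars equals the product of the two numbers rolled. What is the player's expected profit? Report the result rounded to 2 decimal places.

Distribution of the product of the two numbers rolled: 1 w.p. 1/32, 2 w.p. 1/16, 3 w.p. 1/16, 4 w.p. 3/32, 5 w.p. 1/32, 6 w.p. 3/32, …
E[payout] = (1/32)·1 + (1/16)·2 + (1/16)·3 + (3/32)·4 + (1/32)·5 + (3/32)·6 + (1/32)·7 + (3/32)·8 + (1/32)·9 + (1/32)·10 + (3/32)·12 + (1/32)·14 + (1/32)·15 + (1/16)·16 + (1/32)·18 + (1/32)·20 + (1/32)·21 + (1/16)·24 + (1/32)·28 + (1/32)·32 = 45/4
Expected profit = 45/4 − 8 = 13/4 ≈ $3.25

$3.25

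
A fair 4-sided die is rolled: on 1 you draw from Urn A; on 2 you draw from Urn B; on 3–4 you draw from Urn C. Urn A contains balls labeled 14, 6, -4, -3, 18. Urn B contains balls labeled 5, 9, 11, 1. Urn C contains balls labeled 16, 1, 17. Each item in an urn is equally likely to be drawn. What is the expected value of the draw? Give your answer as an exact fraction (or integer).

E[X | Urn A] = (14 + 6 − 4 − 3 + 18)/5 = 31/5
E[X | Urn B] = (5 + 9 + 11 + 1)/4 = 13/2
E[X | Urn C] = (16 + 1 + 17)/3 = 34/3
E[X] = (1/4)·31/5 + (1/4)·13/2 + (1/2)·34/3 = 1061/120

1061/120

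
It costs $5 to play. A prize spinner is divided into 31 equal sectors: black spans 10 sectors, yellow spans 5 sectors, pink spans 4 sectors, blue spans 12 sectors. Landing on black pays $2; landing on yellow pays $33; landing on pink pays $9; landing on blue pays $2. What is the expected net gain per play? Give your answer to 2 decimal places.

E[payout] = (10/31)·2 + (5/31)·33 + (4/31)·9 + (12/31)·2 = 245/31
Expected profit = 245/31 − 5 = 90/31 ≈ $2.90

$2.90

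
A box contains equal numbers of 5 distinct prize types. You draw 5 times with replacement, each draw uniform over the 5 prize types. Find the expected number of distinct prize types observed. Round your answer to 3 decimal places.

3.362

Let Xⱼ=1 if type j appears at least once. P(Xⱼ=1) = 1 − ((5−1)/5)^5 = 2101/3125.
E[#distinct] = 5·2101/3125 = 2101/625.
≈ 3.362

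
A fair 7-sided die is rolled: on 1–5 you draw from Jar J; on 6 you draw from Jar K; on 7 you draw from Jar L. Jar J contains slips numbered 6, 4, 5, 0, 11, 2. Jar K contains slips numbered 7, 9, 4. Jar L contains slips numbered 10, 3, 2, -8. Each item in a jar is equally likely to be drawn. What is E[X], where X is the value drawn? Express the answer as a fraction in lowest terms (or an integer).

E[X | Jar J] = (6 + 4 + 5 + 0 + 11 + 2)/6 = 14/3
E[X | Jar K] = (7 + 9 + 4)/3 = 20/3
E[X | Jar L] = (10 + 3 + 2 − 8)/4 = 7/4
E[X] = (5/7)·14/3 + (1/7)·20/3 + (1/7)·7/4 = 127/28

127/28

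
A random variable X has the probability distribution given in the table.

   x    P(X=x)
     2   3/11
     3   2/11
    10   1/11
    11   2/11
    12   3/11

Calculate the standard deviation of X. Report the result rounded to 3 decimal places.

4.494

E[X] = 80/11, E[X²] = 804/11
Var(X) = E[X²] − (E[X])² = 804/11 − 6400/121 = 2444/121
SD(X) = √(2444/121) ≈ 4.494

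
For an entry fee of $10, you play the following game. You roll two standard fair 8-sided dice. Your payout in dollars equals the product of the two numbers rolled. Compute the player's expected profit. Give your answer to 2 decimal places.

$10.25

Distribution of the product of the two numbers rolled: 1 w.p. 1/64, 2 w.p. 1/32, 3 w.p. 1/32, 4 w.p. 3/64, 5 w.p. 1/32, 6 w.p. 1/16, …
E[payout] = (1/64)·1 + (1/32)·2 + (1/32)·3 + (3/64)·4 + (1/32)·5 + (1/16)·6 + (1/32)·7 + (1/16)·8 + (1/64)·9 + (1/32)·10 + (1/16)·12 + (1/32)·14 + (1/32)·15 + (3/64)·16 + (1/32)·18 + (1/32)·20 + (1/32)·21 + (1/16)·24 + (1/64)·25 + (1/32)·28 + (1/32)·30 + (1/32)·32 + (1/32)·35 + (1/64)·36 + (1/32)·40 + (1/32)·42 + (1/32)·48 + (1/64)·49 + (1/32)·56 + (1/64)·64 = 81/4
Expected profit = 81/4 − 10 = 41/4 ≈ $10.25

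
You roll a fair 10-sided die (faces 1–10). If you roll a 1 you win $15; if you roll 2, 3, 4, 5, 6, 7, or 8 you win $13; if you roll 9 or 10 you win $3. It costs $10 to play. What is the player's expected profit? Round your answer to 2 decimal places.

E[payout] = (1/5)·3 + (7/10)·13 + (1/10)·15 = 56/5
Expected profit = 56/5 − 10 = 6/5 ≈ $1.20

$1.20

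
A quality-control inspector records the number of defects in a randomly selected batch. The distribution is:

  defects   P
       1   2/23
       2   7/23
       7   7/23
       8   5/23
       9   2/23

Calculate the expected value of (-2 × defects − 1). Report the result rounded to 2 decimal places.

E[-2x-1] = (2/23)·(-3) + (7/23)·(-5) + (7/23)·(-15) + (5/23)·(-17) + (2/23)·(-19)
     = -269/23 ≈ -11.70

-11.70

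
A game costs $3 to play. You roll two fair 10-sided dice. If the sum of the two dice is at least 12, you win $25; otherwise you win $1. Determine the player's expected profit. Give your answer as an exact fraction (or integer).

E[payout] = (11/20)·1 + (9/20)·25 = 59/5
Expected profit = 59/5 − 3 = 44/5

44/5 dollars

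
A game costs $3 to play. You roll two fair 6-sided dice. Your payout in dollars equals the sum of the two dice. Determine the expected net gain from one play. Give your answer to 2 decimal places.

$4.00

Distribution of the sum of the two dice: 2 w.p. 1/36, 3 w.p. 1/18, 4 w.p. 1/12, 5 w.p. 1/9, 6 w.p. 5/36, 7 w.p. 1/6, …
E[payout] = (1/36)·2 + (1/18)·3 + (1/12)·4 + (1/9)·5 + (5/36)·6 + (1/6)·7 + (5/36)·8 + (1/9)·9 + (1/12)·10 + (1/18)·11 + (1/36)·12 = 7
Expected profit = 7 − 3 = 4 ≈ $4.00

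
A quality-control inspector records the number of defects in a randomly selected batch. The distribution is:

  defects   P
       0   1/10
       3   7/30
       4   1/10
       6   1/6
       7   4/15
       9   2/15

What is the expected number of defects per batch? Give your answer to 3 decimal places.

E[X] = (1/10)·0 + (7/30)·3 + (1/10)·4 + (1/6)·6 + (4/15)·7 + (2/15)·9
     = 31/6 ≈ 5.167

5.167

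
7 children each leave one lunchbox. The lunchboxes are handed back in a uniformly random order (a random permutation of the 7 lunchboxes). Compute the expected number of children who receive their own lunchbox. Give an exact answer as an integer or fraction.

Let Xᵢ = 1 if person i gets their own lunchbox. For each i, P(Xᵢ=1) = 1/7.
By linearity of expectation, E[X₁+…+X_7] = 7·(1/7) = 1.

1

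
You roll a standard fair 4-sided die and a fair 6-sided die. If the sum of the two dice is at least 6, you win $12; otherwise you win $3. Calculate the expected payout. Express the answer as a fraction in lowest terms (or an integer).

33/4 dollars

E[payout] = (5/12)·3 + (7/12)·12 = 33/4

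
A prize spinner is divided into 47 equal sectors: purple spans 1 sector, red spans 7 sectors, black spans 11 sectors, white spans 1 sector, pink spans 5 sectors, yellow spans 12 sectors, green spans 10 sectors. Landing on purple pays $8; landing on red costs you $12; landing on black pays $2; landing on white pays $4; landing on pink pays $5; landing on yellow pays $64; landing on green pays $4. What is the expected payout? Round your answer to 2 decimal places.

E[payout] = (1/47)·8 + (7/47)·(-12) + (11/47)·2 + (1/47)·4 + (5/47)·5 + (12/47)·64 + (10/47)·4 = 783/47
≈ $16.66

$16.66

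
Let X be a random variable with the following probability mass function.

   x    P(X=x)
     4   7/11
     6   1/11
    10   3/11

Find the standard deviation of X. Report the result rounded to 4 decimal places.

E[X] = 64/11, E[X²] = 448/11
Var(X) = E[X²] − (E[X])² = 448/11 − 4096/121 = 832/121
SD(X) = √(832/121) ≈ 2.6222

2.6222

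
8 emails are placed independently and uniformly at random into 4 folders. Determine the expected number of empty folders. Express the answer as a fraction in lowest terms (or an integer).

Let Xⱼ=1 if folder j is empty. P(Xⱼ=1) = ((4-1)/4)^8 = 6561/65536.
By linearity, E[#empty] = 4·6561/65536 = 6561/16384.

6561/16384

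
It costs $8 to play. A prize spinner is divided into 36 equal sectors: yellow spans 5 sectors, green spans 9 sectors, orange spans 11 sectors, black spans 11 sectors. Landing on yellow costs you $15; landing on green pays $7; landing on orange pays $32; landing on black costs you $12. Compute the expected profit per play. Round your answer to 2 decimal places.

E[payout] = (5/36)·(-15) + (9/36)·7 + (11/36)·32 + (11/36)·(-12) = 52/9
Expected profit = 52/9 − 8 = -20/9 ≈ -$2.22

-$2.22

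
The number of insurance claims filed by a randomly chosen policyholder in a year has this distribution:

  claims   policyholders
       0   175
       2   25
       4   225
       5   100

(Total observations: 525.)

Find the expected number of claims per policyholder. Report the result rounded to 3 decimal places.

Total = 525, so P(claims=0) = 175/525, etc.
E[X] = (1/3)·0 + (1/21)·2 + (3/7)·4 + (4/21)·5
     = 58/21 ≈ 2.762

2.762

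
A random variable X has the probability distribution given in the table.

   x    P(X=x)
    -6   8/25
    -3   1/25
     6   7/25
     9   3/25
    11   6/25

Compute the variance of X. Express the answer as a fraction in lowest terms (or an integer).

30894/625

E[X] = (8/25)·(-6) + (1/25)·(-3) + (7/25)·6 + (3/25)·9 + (6/25)·11 = 84/25
E[X²] = (8/25)·36 + (1/25)·9 + (7/25)·36 + (3/25)·81 + (6/25)·121 = 1518/25
Var(X) = 1518/25 − (84/25)² = 30894/625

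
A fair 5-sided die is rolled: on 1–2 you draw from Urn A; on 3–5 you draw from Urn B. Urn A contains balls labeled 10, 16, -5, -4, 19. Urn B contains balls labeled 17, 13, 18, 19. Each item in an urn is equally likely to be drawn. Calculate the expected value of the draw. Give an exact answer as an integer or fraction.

1293/100

E[X | Urn A] = (10 + 16 − 5 − 4 + 19)/5 = 36/5
E[X | Urn B] = (17 + 13 + 18 + 19)/4 = 67/4
E[X] = (2/5)·36/5 + (3/5)·67/4 = 1293/100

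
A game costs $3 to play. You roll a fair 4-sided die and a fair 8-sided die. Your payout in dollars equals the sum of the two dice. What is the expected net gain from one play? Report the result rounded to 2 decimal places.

$4.00

Distribution of the sum of the two dice: 2 w.p. 1/32, 3 w.p. 1/16, 4 w.p. 3/32, 5 w.p. 1/8, 6 w.p. 1/8, 7 w.p. 1/8, …
E[payout] = (1/32)·2 + (1/16)·3 + (3/32)·4 + (1/8)·5 + (1/8)·6 + (1/8)·7 + (1/8)·8 + (1/8)·9 + (3/32)·10 + (1/16)·11 + (1/32)·12 = 7
Expected profit = 7 − 3 = 4 ≈ $4.00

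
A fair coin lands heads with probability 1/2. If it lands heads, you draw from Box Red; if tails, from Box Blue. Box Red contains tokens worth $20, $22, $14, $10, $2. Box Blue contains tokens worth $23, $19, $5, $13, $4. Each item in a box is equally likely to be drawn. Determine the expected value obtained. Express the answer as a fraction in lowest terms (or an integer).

E[X | Box Red] = (20 + 22 + 14 + 10 + 2)/5 = 68/5
E[X | Box Blue] = (23 + 19 + 5 + 13 + 4)/5 = 64/5
E[X] = (1/2)·68/5 + (1/2)·64/5 = 66/5

66/5 dollars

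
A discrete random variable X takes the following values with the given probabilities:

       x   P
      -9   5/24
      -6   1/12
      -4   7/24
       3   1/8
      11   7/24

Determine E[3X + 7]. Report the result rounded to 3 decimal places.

E[3x+7] = (5/24)·(-20) + (1/12)·(-11) + (7/24)·(-5) + (1/8)·16 + (7/24)·40
     = 57/8 ≈ 7.125

7.125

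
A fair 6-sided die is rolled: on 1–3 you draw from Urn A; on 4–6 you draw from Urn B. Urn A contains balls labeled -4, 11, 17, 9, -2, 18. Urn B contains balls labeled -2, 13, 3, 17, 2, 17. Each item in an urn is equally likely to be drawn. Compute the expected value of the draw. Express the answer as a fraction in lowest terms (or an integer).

E[X | Urn A] = (-4 + 11 + 17 + 9 − 2 + 18)/6 = 49/6
E[X | Urn B] = (-2 + 13 + 3 + 17 + 2 + 17)/6 = 25/3
E[X] = (1/2)·49/6 + (1/2)·25/3 = 33/4

33/4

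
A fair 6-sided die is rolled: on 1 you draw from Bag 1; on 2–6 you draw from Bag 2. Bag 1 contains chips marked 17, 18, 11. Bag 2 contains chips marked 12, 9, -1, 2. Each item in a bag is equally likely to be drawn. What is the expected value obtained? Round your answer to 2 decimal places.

E[X | Bag 1] = (17 + 18 + 11)/3 = 46/3
E[X | Bag 2] = (12 + 9 − 1 + 2)/4 = 11/2
E[X] = (1/6)·46/3 + (5/6)·11/2 = 257/36 ≈ 7.14

7.14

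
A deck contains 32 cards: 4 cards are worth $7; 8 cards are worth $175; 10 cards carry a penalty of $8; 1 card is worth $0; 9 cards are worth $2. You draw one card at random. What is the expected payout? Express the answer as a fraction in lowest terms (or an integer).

E[payout] = (4/32)·7 + (8/32)·175 + (10/32)·(-8) + (1/32)·0 + (9/32)·2 = 683/16

683/16 dollars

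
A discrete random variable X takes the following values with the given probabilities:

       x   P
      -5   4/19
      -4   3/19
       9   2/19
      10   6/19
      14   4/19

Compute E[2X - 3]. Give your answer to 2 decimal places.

E[2x-3] = (4/19)·(-13) + (3/19)·(-11) + (2/19)·15 + (6/19)·17 + (4/19)·25
     = 147/19 ≈ 7.74

7.74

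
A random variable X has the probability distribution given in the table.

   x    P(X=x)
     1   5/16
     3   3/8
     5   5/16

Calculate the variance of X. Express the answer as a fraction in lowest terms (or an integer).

E[X] = (5/16)·1 + (3/8)·3 + (5/16)·5 = 3
E[X²] = (5/16)·1 + (3/8)·9 + (5/16)·25 = 23/2
Var(X) = 23/2 − (3)² = 5/2

5/2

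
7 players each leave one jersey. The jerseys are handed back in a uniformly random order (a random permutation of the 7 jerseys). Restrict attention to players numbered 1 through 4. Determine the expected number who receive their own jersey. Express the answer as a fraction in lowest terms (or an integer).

4/7

Let Xᵢ = 1 if person i gets their own jersey. For each i, P(Xᵢ=1) = 1/7.
By linearity of expectation, E[X₁+…+X_4] = 4·(1/7) = 4/7.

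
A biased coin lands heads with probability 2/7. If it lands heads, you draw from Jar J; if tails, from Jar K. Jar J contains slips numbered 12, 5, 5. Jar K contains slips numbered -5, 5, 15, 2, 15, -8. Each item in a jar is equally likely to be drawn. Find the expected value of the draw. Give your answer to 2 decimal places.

4.95

E[X | Jar J] = (12 + 5 + 5)/3 = 22/3
E[X | Jar K] = (-5 + 5 + 15 + 2 + 15 − 8)/6 = 4
E[X] = (2/7)·22/3 + (5/7)·4 = 104/21 ≈ 4.95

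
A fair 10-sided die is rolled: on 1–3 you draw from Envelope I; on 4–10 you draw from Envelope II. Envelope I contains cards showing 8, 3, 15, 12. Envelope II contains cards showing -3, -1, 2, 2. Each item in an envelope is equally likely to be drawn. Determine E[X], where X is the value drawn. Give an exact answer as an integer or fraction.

57/20

E[X | Envelope I] = (8 + 3 + 15 + 12)/4 = 19/2
E[X | Envelope II] = (-3 − 1 + 2 + 2)/4 = 0
E[X] = (3/10)·19/2 + (7/10)·0 = 57/20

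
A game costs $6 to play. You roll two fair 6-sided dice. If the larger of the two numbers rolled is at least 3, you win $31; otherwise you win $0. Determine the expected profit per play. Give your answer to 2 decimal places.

$21.56

E[payout] = (1/9)·0 + (8/9)·31 = 248/9
Expected profit = 248/9 − 6 = 194/9 ≈ $21.56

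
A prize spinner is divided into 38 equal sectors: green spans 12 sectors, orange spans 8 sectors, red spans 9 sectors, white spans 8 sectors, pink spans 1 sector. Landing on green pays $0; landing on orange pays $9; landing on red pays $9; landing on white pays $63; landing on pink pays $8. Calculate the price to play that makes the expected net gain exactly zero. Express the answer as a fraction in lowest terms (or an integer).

35/2 dollars

E[payout] = (12/38)·0 + (8/38)·9 + (9/38)·9 + (8/38)·63 + (1/38)·8 = 35/2
Fair fee = E[payout] = 35/2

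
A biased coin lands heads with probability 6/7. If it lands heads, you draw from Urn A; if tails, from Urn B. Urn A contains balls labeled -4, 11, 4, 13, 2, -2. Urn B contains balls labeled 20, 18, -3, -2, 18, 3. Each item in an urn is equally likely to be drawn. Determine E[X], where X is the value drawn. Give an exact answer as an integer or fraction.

E[X | Urn A] = (-4 + 11 + 4 + 13 + 2 − 2)/6 = 4
E[X | Urn B] = (20 + 18 − 3 − 2 + 18 + 3)/6 = 9
E[X] = (6/7)·4 + (1/7)·9 = 33/7

33/7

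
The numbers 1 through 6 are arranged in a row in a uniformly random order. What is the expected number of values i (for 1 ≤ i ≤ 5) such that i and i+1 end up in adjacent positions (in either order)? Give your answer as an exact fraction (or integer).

For each i ∈ {1,…,5}, let Xᵢ = 1 if i and i+1 are adjacent. P(Xᵢ=1) = 2·(6−1)!/6! = 2/6.
By linearity, E[ΣXᵢ] = (5)·(2/6) = 5/3.

5/3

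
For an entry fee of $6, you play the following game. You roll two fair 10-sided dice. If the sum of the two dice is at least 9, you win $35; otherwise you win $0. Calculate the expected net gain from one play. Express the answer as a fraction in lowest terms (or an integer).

96/5 dollars

E[payout] = (7/25)·0 + (18/25)·35 = 126/5
Expected profit = 126/5 − 6 = 96/5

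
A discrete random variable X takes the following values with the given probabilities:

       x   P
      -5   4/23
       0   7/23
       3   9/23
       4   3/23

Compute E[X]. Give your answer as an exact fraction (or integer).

19/23

E[X] = (4/23)·(-5) + (7/23)·0 + (9/23)·3 + (3/23)·4
     = 19/23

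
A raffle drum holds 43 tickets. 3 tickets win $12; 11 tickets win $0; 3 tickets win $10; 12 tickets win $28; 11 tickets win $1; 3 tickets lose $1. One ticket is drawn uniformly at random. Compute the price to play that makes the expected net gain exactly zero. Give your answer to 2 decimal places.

E[payout] = (3/43)·12 + (11/43)·0 + (3/43)·10 + (12/43)·28 + (11/43)·1 + (3/43)·(-1) = 410/43
Fair fee = E[payout] = 410/43 ≈ $9.53

$9.53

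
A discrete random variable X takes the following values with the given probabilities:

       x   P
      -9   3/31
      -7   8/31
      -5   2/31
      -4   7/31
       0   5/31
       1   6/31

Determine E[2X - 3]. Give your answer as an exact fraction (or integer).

-323/31

E[2x-3] = (3/31)·(-21) + (8/31)·(-17) + (2/31)·(-13) + (7/31)·(-11) + (5/31)·(-3) + (6/31)·(-1)
     = -323/31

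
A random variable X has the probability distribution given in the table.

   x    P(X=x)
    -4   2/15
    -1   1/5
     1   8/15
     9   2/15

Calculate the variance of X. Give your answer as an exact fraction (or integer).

38/3

E[X] = (2/15)·(-4) + (1/5)·(-1) + (8/15)·1 + (2/15)·9 = 1
E[X²] = (2/15)·16 + (1/5)·1 + (8/15)·1 + (2/15)·81 = 41/3
Var(X) = 41/3 − (1)² = 38/3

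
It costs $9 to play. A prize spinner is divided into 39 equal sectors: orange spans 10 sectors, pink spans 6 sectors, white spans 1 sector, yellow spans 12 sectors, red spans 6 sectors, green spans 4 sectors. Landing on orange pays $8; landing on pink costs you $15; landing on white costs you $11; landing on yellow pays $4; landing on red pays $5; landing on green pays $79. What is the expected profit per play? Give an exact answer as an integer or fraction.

E[payout] = (10/39)·8 + (6/39)·(-15) + (1/39)·(-11) + (12/39)·4 + (6/39)·5 + (4/39)·79 = 373/39
Expected profit = 373/39 − 9 = 22/39

22/39 dollars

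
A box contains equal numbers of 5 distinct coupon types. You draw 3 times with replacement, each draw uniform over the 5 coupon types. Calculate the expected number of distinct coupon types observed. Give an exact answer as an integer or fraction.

61/25

Let Xⱼ=1 if type j appears at least once. P(Xⱼ=1) = 1 − ((5−1)/5)^3 = 61/125.
E[#distinct] = 5·61/125 = 61/25.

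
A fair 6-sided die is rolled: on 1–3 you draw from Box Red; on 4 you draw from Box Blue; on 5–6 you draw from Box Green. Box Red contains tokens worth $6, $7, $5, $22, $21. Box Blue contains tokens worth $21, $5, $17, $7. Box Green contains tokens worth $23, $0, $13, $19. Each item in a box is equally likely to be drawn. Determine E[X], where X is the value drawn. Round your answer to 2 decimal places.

E[X | Box Red] = (6 + 7 + 5 + 22 + 21)/5 = 61/5
E[X | Box Blue] = (21 + 5 + 17 + 7)/4 = 25/2
E[X | Box Green] = (23 + 0 + 13 + 19)/4 = 55/4
E[X] = (1/2)·61/5 + (1/6)·25/2 + (1/3)·55/4 = 383/30 ≈ 12.77

$12.77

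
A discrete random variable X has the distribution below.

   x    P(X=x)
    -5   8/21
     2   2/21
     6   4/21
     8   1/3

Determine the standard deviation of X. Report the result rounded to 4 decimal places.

E[X] = 44/21, E[X²] = 800/21
Var(X) = E[X²] − (E[X])² = 800/21 − 1936/441 = 14864/441
SD(X) = √(14864/441) ≈ 5.8056

5.8056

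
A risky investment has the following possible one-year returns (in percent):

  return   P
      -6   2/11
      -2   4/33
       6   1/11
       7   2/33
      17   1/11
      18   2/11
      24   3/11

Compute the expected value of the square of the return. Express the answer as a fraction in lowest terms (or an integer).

2811/11

E[X²] = (2/11)·36 + (4/33)·4 + (1/11)·36 + (2/33)·49 + (1/11)·289 + (2/11)·324 + (3/11)·576
     = 2811/11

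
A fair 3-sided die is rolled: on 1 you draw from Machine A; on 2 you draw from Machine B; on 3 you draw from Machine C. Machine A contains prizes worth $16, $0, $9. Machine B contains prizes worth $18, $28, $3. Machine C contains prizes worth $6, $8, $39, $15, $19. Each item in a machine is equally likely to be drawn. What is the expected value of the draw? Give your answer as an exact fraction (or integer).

631/45 dollars

E[X | Machine A] = (16 + 0 + 9)/3 = 25/3
E[X | Machine B] = (18 + 28 + 3)/3 = 49/3
E[X | Machine C] = (6 + 8 + 39 + 15 + 19)/5 = 87/5
E[X] = (1/3)·25/3 + (1/3)·49/3 + (1/3)·87/5 = 631/45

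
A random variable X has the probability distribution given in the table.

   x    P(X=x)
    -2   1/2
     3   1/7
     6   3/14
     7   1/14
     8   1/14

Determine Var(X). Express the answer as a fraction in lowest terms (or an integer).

E[X] = (1/2)·(-2) + (1/7)·3 + (3/14)·6 + (1/14)·7 + (1/14)·8 = 25/14
E[X²] = (1/2)·4 + (1/7)·9 + (3/14)·36 + (1/14)·49 + (1/14)·64 = 267/14
Var(X) = 267/14 − (25/14)² = 3113/196

3113/196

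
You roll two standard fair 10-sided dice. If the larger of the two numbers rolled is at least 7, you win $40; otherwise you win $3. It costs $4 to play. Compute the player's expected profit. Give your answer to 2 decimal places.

E[payout] = (9/25)·3 + (16/25)·40 = 667/25
Expected profit = 667/25 − 4 = 567/25 ≈ $22.68

$22.68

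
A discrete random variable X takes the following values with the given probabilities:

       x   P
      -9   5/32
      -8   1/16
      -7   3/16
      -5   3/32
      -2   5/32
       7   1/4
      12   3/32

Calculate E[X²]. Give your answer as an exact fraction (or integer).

E[X²] = (5/32)·81 + (1/16)·64 + (3/16)·49 + (3/32)·25 + (5/32)·4 + (1/4)·49 + (3/32)·144
     = 873/16

873/16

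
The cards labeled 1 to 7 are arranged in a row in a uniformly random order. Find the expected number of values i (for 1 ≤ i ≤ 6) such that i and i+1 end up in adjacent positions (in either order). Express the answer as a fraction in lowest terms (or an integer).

For each i ∈ {1,…,6}, let Xᵢ = 1 if i and i+1 are adjacent. P(Xᵢ=1) = 2·(7−1)!/7! = 2/7.
By linearity, E[ΣXᵢ] = (6)·(2/7) = 12/7.

12/7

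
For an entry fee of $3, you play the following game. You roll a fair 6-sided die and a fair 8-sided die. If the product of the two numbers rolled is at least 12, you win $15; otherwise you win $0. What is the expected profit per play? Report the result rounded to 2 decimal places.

$5.44

E[payout] = (7/16)·0 + (9/16)·15 = 135/16
Expected profit = 135/16 − 3 = 87/16 ≈ $5.44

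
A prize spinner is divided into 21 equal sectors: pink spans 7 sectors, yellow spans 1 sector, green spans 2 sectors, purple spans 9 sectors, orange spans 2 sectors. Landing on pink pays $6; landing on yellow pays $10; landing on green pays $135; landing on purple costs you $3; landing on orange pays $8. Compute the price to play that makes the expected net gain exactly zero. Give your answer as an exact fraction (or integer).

E[payout] = (7/21)·6 + (1/21)·10 + (2/21)·135 + (9/21)·(-3) + (2/21)·8 = 311/21
Fair fee = E[payout] = 311/21

311/21 dollars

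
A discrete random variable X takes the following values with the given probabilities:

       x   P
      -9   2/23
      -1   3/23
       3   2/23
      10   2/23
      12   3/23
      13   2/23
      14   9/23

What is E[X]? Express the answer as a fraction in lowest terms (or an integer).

193/23

E[X] = (2/23)·(-9) + (3/23)·(-1) + (2/23)·3 + (2/23)·10 + (3/23)·12 + (2/23)·13 + (9/23)·14
     = 193/23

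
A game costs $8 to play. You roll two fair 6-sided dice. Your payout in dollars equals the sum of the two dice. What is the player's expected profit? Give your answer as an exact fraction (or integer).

Distribution of the sum of the two dice: 2 w.p. 1/36, 3 w.p. 1/18, 4 w.p. 1/12, 5 w.p. 1/9, 6 w.p. 5/36, 7 w.p. 1/6, …
E[payout] = (1/36)·2 + (1/18)·3 + (1/12)·4 + (1/9)·5 + (5/36)·6 + (1/6)·7 + (5/36)·8 + (1/9)·9 + (1/12)·10 + (1/18)·11 + (1/36)·12 = 7
Expected profit = 7 − 8 = -1

-$1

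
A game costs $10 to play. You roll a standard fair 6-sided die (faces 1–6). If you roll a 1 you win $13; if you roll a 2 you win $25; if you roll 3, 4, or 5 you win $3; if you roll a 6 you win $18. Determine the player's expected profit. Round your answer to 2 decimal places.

$0.83

E[payout] = (1/2)·3 + (1/6)·13 + (1/6)·18 + (1/6)·25 = 65/6
Expected profit = 65/6 − 10 = 5/6 ≈ $0.83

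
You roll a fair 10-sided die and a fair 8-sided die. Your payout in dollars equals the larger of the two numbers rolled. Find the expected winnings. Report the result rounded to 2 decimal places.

Distribution of the larger of the two numbers rolled: 1 w.p. 1/80, 2 w.p. 3/80, 3 w.p. 1/16, 4 w.p. 7/80, 5 w.p. 9/80, 6 w.p. 11/80, …
E[payout] = (1/80)·1 + (3/80)·2 + (1/16)·3 + (7/80)·4 + (9/80)·5 + (11/80)·6 + (13/80)·7 + (3/16)·8 + (1/10)·9 + (1/10)·10 = 131/20
≈ $6.55

$6.55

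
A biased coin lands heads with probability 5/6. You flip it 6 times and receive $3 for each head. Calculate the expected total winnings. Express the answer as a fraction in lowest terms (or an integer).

$15

E[#heads] = 6·5/6 = 5 (linearity over flips).
E[winnings] = 3·5 = 15.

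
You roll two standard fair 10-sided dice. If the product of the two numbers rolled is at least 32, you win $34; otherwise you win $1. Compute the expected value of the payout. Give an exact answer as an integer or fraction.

1387/100 dollars

E[payout] = (61/100)·1 + (39/100)·34 = 1387/100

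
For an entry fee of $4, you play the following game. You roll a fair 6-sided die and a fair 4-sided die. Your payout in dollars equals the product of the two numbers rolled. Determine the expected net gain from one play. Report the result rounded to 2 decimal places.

Distribution of the product of the two numbers rolled: 1 w.p. 1/24, 2 w.p. 1/12, 3 w.p. 1/12, 4 w.p. 1/8, 5 w.p. 1/24, 6 w.p. 1/8, …
E[payout] = (1/24)·1 + (1/12)·2 + (1/12)·3 + (1/8)·4 + (1/24)·5 + (1/8)·6 + (1/12)·8 + (1/24)·9 + (1/24)·10 + (1/8)·12 + (1/24)·15 + (1/24)·16 + (1/24)·18 + (1/24)·20 + (1/24)·24 = 35/4
Expected profit = 35/4 − 4 = 19/4 ≈ $4.75

$4.75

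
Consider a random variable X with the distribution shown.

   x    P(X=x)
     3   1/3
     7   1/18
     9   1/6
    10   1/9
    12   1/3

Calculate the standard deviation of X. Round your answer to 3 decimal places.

E[X] = 8, E[X²] = 235/3
Var(X) = E[X²] − (E[X])² = 235/3 − 64 = 43/3
SD(X) = √(43/3) ≈ 3.786

3.786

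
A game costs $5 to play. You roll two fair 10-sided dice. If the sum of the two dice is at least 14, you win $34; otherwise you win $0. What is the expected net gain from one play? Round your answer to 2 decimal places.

E[payout] = (18/25)·0 + (7/25)·34 = 238/25
Expected profit = 238/25 − 5 = 113/25 ≈ $4.52

$4.52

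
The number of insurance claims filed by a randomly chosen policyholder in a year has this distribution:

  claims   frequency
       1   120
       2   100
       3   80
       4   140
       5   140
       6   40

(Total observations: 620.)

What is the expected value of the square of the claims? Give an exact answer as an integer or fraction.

Total = 620, so P(claims=1) = 120/620, etc.
E[X²] = (6/31)·1 + (5/31)·4 + (4/31)·9 + (7/31)·16 + (7/31)·25 + (2/31)·36
     = 421/31

421/31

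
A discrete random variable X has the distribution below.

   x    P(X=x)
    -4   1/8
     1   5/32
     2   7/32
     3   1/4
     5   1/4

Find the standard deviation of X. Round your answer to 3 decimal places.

E[X] = 67/32, E[X²] = 369/32
Var(X) = E[X²] − (E[X])² = 369/32 − 4489/1024 = 7319/1024
SD(X) = √(7319/1024) ≈ 2.673

2.673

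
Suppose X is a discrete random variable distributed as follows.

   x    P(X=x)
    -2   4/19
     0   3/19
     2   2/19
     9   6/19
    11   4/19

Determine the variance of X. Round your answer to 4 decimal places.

E[X] = (4/19)·(-2) + (3/19)·0 + (2/19)·2 + (6/19)·9 + (4/19)·11 = 94/19
E[X²] = (4/19)·4 + (3/19)·0 + (2/19)·4 + (6/19)·81 + (4/19)·121 = 994/19
Var(X) = 994/19 − (94/19)² = 10050/361 ≈ 27.8393

27.8393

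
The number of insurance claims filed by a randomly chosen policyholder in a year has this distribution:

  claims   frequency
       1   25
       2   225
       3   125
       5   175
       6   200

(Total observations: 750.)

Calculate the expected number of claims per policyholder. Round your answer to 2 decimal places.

Total = 750, so P(claims=1) = 25/750, etc.
E[X] = (1/30)·1 + (3/10)·2 + (1/6)·3 + (7/30)·5 + (4/15)·6
     = 39/10 ≈ 3.90

3.90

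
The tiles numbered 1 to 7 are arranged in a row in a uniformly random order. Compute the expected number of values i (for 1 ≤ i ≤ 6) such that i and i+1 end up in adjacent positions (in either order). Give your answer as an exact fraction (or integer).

For each i ∈ {1,…,6}, let Xᵢ = 1 if i and i+1 are adjacent. P(Xᵢ=1) = 2·(7−1)!/7! = 2/7.
By linearity, E[ΣXᵢ] = (6)·(2/7) = 12/7.

12/7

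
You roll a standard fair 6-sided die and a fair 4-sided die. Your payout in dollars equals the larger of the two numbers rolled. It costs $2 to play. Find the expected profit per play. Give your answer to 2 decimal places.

Distribution of the larger of the two numbers rolled: 1 w.p. 1/24, 2 w.p. 1/8, 3 w.p. 5/24, 4 w.p. 7/24, 5 w.p. 1/6, 6 w.p. 1/6
E[payout] = (1/24)·1 + (1/8)·2 + (5/24)·3 + (7/24)·4 + (1/6)·5 + (1/6)·6 = 47/12
Expected profit = 47/12 − 2 = 23/12 ≈ $1.92

$1.92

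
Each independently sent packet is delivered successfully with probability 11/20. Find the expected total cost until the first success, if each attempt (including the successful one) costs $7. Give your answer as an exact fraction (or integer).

140/11 dollars

E[#attempts] = 1/p = 20/11; E[cost] = 7·20/11 = 140/11.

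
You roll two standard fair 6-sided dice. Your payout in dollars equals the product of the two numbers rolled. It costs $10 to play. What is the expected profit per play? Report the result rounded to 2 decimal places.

$2.25

Distribution of the product of the two numbers rolled: 1 w.p. 1/36, 2 w.p. 1/18, 3 w.p. 1/18, 4 w.p. 1/12, 5 w.p. 1/18, 6 w.p. 1/9, …
E[payout] = (1/36)·1 + (1/18)·2 + (1/18)·3 + (1/12)·4 + (1/18)·5 + (1/9)·6 + (1/18)·8 + (1/36)·9 + (1/18)·10 + (1/9)·12 + (1/18)·15 + (1/36)·16 + (1/18)·18 + (1/18)·20 + (1/18)·24 + (1/36)·25 + (1/18)·30 + (1/36)·36 = 49/4
Expected profit = 49/4 − 10 = 9/4 ≈ $2.25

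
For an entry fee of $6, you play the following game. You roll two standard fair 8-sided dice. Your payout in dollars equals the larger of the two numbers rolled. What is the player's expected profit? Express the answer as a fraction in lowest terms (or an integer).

-3/16 dollars

Distribution of the larger of the two numbers rolled: 1 w.p. 1/64, 2 w.p. 3/64, 3 w.p. 5/64, 4 w.p. 7/64, 5 w.p. 9/64, 6 w.p. 11/64, …
E[payout] = (1/64)·1 + (3/64)·2 + (5/64)·3 + (7/64)·4 + (9/64)·5 + (11/64)·6 + (13/64)·7 + (15/64)·8 = 93/16
Expected profit = 93/16 − 6 = -3/16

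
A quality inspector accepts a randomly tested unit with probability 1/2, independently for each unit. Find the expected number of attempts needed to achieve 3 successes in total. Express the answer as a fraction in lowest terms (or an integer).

6

By linearity (sum of 3 independent geometric waits), E[trials] = 3/p = 3/(1/2) = 6.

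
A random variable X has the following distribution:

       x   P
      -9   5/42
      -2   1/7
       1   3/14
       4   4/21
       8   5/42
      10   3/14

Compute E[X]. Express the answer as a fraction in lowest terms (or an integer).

E[X] = (5/42)·(-9) + (1/7)·(-2) + (3/14)·1 + (4/21)·4 + (5/42)·8 + (3/14)·10
     = 19/7

19/7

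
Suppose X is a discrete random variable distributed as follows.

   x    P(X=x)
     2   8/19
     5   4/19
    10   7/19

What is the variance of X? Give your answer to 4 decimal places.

12.6648

E[X] = (8/19)·2 + (4/19)·5 + (7/19)·10 = 106/19
E[X²] = (8/19)·4 + (4/19)·25 + (7/19)·100 = 832/19
Var(X) = 832/19 − (106/19)² = 4572/361 ≈ 12.6648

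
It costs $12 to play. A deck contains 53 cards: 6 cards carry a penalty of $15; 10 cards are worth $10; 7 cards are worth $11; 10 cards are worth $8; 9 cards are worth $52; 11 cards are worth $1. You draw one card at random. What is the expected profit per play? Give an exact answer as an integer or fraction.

10/53 dollars

E[payout] = (6/53)·(-15) + (10/53)·10 + (7/53)·11 + (10/53)·8 + (9/53)·52 + (11/53)·1 = 646/53
Expected profit = 646/53 − 12 = 10/53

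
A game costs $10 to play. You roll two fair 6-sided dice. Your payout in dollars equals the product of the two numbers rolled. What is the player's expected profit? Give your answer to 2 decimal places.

$2.25

Distribution of the product of the two numbers rolled: 1 w.p. 1/36, 2 w.p. 1/18, 3 w.p. 1/18, 4 w.p. 1/12, 5 w.p. 1/18, 6 w.p. 1/9, …
E[payout] = (1/36)·1 + (1/18)·2 + (1/18)·3 + (1/12)·4 + (1/18)·5 + (1/9)·6 + (1/18)·8 + (1/36)·9 + (1/18)·10 + (1/9)·12 + (1/18)·15 + (1/36)·16 + (1/18)·18 + (1/18)·20 + (1/18)·24 + (1/36)·25 + (1/18)·30 + (1/36)·36 = 49/4
Expected profit = 49/4 − 10 = 9/4 ≈ $2.25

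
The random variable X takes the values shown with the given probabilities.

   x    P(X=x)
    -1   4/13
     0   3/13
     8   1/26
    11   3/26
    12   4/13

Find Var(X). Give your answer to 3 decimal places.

36.422

E[X] = (4/13)·(-1) + (3/13)·0 + (1/26)·8 + (3/26)·11 + (4/13)·12 = 129/26
E[X²] = (4/13)·1 + (3/13)·0 + (1/26)·64 + (3/26)·121 + (4/13)·144 = 1587/26
Var(X) = 1587/26 − (129/26)² = 24621/676 ≈ 36.422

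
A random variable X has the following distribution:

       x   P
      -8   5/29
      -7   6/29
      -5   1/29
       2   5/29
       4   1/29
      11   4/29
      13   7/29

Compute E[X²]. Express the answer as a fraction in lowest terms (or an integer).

2342/29

E[X²] = (5/29)·64 + (6/29)·49 + (1/29)·25 + (5/29)·4 + (1/29)·16 + (4/29)·121 + (7/29)·169
     = 2342/29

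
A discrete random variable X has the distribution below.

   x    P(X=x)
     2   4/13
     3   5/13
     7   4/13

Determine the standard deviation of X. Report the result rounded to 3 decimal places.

2.093

E[X] = 51/13, E[X²] = 257/13
Var(X) = E[X²] − (E[X])² = 257/13 − 2601/169 = 740/169
SD(X) = √(740/169) ≈ 2.093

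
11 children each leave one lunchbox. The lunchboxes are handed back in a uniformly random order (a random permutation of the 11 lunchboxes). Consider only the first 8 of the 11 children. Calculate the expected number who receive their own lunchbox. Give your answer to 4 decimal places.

Let Xᵢ = 1 if person i gets their own lunchbox. For each i, P(Xᵢ=1) = 1/11.
By linearity of expectation, E[X₁+…+X_8] = 8·(1/11) = 8/11.
≈ 0.7273

0.7273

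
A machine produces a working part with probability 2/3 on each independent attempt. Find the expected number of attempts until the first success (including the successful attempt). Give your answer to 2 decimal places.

For a geometric distribution, E[trials] = 1/p = 1/(2/3) = 3/2.
≈ 1.50

1.50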